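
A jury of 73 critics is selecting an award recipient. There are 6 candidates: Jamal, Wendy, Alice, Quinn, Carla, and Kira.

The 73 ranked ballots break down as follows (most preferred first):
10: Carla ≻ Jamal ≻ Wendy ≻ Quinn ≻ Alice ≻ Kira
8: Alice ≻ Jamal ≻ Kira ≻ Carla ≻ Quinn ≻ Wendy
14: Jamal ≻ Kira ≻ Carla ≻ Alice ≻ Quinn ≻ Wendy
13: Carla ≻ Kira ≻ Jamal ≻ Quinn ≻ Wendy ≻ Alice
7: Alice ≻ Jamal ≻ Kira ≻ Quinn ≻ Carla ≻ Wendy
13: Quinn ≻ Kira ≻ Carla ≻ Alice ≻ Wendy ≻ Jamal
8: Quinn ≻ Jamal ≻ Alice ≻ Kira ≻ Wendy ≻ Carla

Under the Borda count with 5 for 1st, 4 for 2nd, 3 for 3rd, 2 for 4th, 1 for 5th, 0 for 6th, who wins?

Jamal: 10×4 + 8×4 + 14×5 + 13×3 + 7×4 + 13×0 + 8×4 = 241
Wendy: 10×3 + 8×0 + 14×0 + 13×1 + 7×0 + 13×1 + 8×1 = 64
Alice: 10×1 + 8×5 + 14×2 + 13×0 + 7×5 + 13×2 + 8×3 = 163
Quinn: 10×2 + 8×1 + 14×1 + 13×2 + 7×2 + 13×5 + 8×5 = 187
Carla: 10×5 + 8×2 + 14×3 + 13×5 + 7×1 + 13×3 + 8×0 = 219
Kira: 10×0 + 8×3 + 14×4 + 13×4 + 7×3 + 13×4 + 8×2 = 221

Jamal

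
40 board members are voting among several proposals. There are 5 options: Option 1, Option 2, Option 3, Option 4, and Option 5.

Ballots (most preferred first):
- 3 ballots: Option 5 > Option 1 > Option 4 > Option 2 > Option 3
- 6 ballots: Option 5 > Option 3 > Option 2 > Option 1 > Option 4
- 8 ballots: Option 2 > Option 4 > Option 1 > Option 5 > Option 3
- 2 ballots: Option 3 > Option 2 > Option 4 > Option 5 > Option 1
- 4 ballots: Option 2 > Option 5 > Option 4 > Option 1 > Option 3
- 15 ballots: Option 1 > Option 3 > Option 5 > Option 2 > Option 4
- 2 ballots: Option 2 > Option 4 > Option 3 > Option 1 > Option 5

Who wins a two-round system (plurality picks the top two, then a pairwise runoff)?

Option 2

Round 1 first-place votes: Option 1 15, Option 2 14, Option 3 2, Option 4 0, Option 5 9. Option 1 and Option 2 advance.
Runoff: Option 1 is ranked above Option 2 on 18 ballots, Option 2 above Option 1 on 22.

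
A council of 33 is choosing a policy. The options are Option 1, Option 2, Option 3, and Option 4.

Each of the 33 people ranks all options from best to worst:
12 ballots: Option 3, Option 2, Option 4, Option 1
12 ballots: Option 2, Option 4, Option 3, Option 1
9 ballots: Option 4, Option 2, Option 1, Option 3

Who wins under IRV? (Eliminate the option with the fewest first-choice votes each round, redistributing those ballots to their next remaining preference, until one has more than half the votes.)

Round 1: Option 1 0, Option 2 12, Option 3 12, Option 4 9. Option 1 eliminated.
Round 2: Option 2 12, Option 3 12, Option 4 9. Option 4 eliminated.
Round 3: Option 2 21, Option 3 12. Option 2 has a majority (≥17).

Option 2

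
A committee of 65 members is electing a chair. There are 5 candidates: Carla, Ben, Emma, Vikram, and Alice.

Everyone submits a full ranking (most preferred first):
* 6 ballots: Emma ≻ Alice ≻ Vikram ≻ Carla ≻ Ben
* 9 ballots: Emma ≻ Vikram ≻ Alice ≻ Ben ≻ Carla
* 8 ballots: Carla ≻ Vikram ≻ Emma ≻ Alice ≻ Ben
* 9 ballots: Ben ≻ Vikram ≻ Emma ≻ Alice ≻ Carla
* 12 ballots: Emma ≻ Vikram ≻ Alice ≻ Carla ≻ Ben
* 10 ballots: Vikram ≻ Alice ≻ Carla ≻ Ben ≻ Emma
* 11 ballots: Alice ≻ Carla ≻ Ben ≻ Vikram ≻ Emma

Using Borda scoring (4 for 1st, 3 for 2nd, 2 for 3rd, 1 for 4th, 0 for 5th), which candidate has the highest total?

Vikram

Carla: 6×1 + 9×0 + 8×4 + 9×0 + 12×1 + 10×2 + 11×3 = 103
Ben: 6×0 + 9×1 + 8×0 + 9×4 + 12×0 + 10×1 + 11×2 = 77
Emma: 6×4 + 9×4 + 8×2 + 9×2 + 12×4 + 10×0 + 11×0 = 142
Vikram: 6×2 + 9×3 + 8×3 + 9×3 + 12×3 + 10×4 + 11×1 = 177
Alice: 6×3 + 9×2 + 8×1 + 9×1 + 12×2 + 10×3 + 11×4 = 151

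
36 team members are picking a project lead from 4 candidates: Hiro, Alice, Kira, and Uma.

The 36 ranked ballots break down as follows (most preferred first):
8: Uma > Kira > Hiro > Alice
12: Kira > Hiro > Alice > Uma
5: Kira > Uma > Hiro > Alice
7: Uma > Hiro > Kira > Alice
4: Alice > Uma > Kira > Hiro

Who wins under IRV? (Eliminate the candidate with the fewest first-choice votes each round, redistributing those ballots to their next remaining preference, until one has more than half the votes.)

Round 1: Hiro 0, Alice 4, Kira 17, Uma 15. Hiro eliminated.
Round 2: Alice 4, Kira 17, Uma 15. Alice eliminated.
Round 3: Kira 17, Uma 19. Uma has a majority (≥19).

Uma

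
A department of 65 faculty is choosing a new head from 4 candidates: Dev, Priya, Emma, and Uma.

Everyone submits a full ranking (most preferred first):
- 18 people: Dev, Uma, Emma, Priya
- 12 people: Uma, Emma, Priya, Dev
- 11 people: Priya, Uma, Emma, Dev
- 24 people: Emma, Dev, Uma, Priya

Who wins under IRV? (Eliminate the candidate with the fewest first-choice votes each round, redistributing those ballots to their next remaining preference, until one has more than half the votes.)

Uma

Round 1: Dev 18, Priya 11, Emma 24, Uma 12. Priya eliminated.
Round 2: Dev 18, Emma 24, Uma 23. Dev eliminated.
Round 3: Emma 24, Uma 41. Uma has a majority (≥33).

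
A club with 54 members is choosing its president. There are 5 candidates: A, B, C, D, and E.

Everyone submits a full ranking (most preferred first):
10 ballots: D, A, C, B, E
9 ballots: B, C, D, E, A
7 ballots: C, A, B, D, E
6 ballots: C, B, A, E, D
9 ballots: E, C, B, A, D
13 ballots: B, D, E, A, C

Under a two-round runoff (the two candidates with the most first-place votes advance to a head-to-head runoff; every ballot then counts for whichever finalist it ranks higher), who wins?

Round 1 first-place votes: A 0, B 22, C 13, D 10, E 9. B and C advance.
Runoff: B is ranked above C on 22 ballots, C above B on 32.

C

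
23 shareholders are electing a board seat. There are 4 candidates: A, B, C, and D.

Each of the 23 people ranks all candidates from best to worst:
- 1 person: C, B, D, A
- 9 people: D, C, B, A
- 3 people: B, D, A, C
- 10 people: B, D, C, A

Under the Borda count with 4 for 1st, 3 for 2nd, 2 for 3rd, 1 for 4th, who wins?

D

A: 1×1 + 9×1 + 3×2 + 10×1 = 26
B: 1×3 + 9×2 + 3×4 + 10×4 = 73
C: 1×4 + 9×3 + 3×1 + 10×2 = 54
D: 1×2 + 9×4 + 3×3 + 10×3 = 77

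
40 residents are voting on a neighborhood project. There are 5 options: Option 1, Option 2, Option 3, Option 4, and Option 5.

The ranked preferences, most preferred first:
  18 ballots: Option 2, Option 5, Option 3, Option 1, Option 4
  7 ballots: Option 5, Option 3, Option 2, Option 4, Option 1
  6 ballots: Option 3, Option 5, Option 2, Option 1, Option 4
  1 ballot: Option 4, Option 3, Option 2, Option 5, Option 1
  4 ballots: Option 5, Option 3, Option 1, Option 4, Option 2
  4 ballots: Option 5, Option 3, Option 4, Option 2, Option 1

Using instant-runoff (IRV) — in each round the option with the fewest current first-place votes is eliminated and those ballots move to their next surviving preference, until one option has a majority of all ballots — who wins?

Round 1: Option 1 0, Option 2 18, Option 3 6, Option 4 1, Option 5 15. Option 1 eliminated.
Round 2: Option 2 18, Option 3 6, Option 4 1, Option 5 15. Option 4 eliminated.
Round 3: Option 2 18, Option 3 7, Option 5 15. Option 3 eliminated.
Round 4: Option 2 19, Option 5 21. Option 5 has a majority (≥21).

Option 5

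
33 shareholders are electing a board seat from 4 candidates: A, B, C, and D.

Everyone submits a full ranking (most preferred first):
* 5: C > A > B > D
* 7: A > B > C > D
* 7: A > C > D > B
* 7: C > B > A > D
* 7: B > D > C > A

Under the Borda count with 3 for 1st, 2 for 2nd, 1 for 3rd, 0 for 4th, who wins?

C

A: 5×2 + 7×3 + 7×3 + 7×1 + 7×0 = 59
B: 5×1 + 7×2 + 7×0 + 7×2 + 7×3 = 54
C: 5×3 + 7×1 + 7×2 + 7×3 + 7×1 = 64
D: 5×0 + 7×0 + 7×1 + 7×0 + 7×2 = 21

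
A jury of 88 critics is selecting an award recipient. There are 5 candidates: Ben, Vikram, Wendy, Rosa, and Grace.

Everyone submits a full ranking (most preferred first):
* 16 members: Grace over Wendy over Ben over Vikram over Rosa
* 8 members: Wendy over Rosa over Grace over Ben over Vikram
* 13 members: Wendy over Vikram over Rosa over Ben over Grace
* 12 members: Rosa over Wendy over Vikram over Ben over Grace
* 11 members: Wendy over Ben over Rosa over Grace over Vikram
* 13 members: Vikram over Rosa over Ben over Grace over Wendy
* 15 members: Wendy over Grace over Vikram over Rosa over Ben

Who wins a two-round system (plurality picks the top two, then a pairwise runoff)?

Round 1 first-place votes: Ben 0, Vikram 13, Wendy 47, Rosa 12, Grace 16. Wendy and Grace advance.
Runoff: Wendy is ranked above Grace on 59 ballots, Grace above Wendy on 29.

Wendy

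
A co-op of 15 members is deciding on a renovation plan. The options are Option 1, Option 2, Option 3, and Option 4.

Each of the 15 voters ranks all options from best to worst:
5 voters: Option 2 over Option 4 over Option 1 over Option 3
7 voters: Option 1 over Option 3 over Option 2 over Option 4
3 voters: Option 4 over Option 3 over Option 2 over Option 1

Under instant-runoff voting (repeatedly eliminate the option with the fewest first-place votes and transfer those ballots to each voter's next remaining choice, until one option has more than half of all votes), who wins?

Round 1: Option 1 7, Option 2 5, Option 3 0, Option 4 3. Option 3 eliminated.
Round 2: Option 1 7, Option 2 5, Option 4 3. Option 4 eliminated.
Round 3: Option 1 7, Option 2 8. Option 2 has a majority (≥8).

Option 2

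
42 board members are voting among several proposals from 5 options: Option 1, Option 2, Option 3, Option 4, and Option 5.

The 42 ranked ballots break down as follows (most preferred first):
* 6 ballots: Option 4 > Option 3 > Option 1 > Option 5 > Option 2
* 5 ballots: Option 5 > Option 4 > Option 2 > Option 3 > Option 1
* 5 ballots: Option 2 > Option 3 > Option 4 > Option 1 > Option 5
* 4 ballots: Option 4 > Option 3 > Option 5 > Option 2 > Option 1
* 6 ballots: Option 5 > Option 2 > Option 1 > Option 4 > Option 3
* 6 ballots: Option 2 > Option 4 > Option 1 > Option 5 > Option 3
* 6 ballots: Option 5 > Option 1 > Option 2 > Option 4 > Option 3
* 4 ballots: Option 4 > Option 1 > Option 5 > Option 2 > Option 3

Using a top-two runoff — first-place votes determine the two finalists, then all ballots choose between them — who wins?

Option 4

Round 1 first-place votes: Option 1 0, Option 2 11, Option 3 0, Option 4 14, Option 5 17. Option 5 and Option 4 advance.
Runoff: Option 5 is ranked above Option 4 on 17 ballots, Option 4 above Option 5 on 25.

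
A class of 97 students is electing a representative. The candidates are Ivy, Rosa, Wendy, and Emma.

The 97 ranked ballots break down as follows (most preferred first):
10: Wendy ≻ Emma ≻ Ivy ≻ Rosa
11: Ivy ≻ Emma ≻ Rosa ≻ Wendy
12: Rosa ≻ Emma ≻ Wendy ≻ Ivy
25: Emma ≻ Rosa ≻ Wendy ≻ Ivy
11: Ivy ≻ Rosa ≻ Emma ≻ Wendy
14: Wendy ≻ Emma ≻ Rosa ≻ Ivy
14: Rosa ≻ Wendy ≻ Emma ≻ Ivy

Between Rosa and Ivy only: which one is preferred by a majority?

Rosa is ranked above Ivy on 65 ballots; Ivy above Rosa on 32.

Rosa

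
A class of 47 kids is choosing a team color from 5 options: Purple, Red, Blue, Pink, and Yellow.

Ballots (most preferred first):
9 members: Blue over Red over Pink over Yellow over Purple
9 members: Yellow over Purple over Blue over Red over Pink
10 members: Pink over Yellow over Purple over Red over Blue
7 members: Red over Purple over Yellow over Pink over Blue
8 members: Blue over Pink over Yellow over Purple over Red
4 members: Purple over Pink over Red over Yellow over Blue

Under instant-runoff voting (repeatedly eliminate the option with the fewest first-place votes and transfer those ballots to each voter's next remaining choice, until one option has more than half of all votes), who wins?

Round 1: Purple 4, Red 7, Blue 17, Pink 10, Yellow 9. Purple eliminated.
Round 2: Red 7, Blue 17, Pink 14, Yellow 9. Red eliminated.
Round 3: Blue 17, Pink 14, Yellow 16. Pink eliminated.
Round 4: Blue 17, Yellow 30. Yellow has a majority (≥24).

Yellow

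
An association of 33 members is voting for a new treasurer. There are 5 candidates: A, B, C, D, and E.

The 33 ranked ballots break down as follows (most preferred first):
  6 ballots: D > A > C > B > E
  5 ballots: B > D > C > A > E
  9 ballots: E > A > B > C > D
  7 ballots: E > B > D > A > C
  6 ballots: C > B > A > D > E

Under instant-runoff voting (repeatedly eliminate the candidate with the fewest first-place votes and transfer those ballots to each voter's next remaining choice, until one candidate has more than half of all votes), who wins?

Round 1: A 0, B 5, C 6, D 6, E 16. A eliminated.
Round 2: B 5, C 6, D 6, E 16. B eliminated.
Round 3: C 6, D 11, E 16. C eliminated.
Round 4: D 17, E 16. D has a majority (≥17).

D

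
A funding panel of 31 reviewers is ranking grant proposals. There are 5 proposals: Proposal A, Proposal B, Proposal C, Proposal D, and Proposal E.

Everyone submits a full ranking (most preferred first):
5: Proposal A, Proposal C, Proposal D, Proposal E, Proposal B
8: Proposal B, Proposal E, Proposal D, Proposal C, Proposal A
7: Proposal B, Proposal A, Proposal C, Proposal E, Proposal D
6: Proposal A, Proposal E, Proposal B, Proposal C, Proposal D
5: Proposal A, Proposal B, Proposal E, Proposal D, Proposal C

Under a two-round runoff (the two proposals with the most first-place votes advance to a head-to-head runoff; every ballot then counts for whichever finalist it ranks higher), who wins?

Round 1 first-place votes: Proposal A 16, Proposal B 15, Proposal C 0, Proposal D 0, Proposal E 0. Proposal A and Proposal B advance.
Runoff: Proposal A is ranked above Proposal B on 16 ballots, Proposal B above Proposal A on 15.

Proposal A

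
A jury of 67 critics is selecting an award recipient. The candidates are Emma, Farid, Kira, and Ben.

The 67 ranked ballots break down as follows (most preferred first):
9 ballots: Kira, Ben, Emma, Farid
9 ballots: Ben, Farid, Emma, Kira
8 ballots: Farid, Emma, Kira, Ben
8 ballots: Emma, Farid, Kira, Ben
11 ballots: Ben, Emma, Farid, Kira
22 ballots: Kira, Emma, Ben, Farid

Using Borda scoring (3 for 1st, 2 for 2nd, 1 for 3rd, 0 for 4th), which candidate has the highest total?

Emma: 9×1 + 9×1 + 8×2 + 8×3 + 11×2 + 22×2 = 124
Farid: 9×0 + 9×2 + 8×3 + 8×2 + 11×1 + 22×0 = 69
Kira: 9×3 + 9×0 + 8×1 + 8×1 + 11×0 + 22×3 = 109
Ben: 9×2 + 9×3 + 8×0 + 8×0 + 11×3 + 22×1 = 100

Emma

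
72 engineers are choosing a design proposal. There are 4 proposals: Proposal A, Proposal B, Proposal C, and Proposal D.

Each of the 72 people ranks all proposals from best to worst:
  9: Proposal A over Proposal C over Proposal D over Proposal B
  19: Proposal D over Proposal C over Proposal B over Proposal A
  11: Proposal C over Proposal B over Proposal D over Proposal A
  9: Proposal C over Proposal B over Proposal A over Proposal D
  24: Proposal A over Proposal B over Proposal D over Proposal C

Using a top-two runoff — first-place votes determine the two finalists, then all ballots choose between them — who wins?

Proposal C

Round 1 first-place votes: Proposal A 33, Proposal B 0, Proposal C 20, Proposal D 19. Proposal A and Proposal C advance.
Runoff: Proposal A is ranked above Proposal C on 33 ballots, Proposal C above Proposal A on 39.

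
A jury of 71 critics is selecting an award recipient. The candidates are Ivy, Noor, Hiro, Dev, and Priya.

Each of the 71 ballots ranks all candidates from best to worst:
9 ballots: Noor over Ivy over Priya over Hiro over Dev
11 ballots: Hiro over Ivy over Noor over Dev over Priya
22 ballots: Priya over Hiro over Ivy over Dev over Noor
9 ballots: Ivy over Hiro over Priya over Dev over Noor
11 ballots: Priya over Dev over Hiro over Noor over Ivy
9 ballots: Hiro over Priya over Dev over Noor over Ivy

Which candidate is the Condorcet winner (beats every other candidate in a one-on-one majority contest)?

Priya vs Ivy: 42–29
Priya vs Noor: 51–20
Priya vs Hiro: 42–29
Priya vs Dev: 60–11
Priya beats every other candidate.

Priya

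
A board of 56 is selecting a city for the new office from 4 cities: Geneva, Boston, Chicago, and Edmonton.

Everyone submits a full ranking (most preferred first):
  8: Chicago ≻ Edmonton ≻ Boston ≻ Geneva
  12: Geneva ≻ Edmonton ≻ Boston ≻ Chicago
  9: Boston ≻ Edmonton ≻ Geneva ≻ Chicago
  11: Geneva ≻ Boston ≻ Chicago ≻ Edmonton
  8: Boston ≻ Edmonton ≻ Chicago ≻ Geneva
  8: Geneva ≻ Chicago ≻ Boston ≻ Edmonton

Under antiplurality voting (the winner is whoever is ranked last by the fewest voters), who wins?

Boston

Last-place votes: Geneva 16, Boston 0, Chicago 21, Edmonton 19.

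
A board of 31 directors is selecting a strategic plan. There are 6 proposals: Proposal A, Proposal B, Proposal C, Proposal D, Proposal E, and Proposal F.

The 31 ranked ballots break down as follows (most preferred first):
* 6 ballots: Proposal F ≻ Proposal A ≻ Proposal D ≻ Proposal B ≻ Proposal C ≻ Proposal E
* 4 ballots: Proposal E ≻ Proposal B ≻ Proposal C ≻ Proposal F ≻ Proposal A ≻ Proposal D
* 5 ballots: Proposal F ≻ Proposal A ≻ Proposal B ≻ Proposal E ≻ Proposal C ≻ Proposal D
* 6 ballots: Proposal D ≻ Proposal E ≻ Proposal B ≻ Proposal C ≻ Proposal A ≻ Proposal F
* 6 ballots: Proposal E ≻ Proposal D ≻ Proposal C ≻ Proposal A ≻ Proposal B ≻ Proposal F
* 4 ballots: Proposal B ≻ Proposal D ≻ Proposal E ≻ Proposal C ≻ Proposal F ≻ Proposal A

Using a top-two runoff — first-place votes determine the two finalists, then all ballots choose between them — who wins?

Round 1 first-place votes: Proposal A 0, Proposal B 4, Proposal C 0, Proposal D 6, Proposal E 10, Proposal F 11. Proposal F and Proposal E advance.
Runoff: Proposal F is ranked above Proposal E on 11 ballots, Proposal E above Proposal F on 20.

Proposal E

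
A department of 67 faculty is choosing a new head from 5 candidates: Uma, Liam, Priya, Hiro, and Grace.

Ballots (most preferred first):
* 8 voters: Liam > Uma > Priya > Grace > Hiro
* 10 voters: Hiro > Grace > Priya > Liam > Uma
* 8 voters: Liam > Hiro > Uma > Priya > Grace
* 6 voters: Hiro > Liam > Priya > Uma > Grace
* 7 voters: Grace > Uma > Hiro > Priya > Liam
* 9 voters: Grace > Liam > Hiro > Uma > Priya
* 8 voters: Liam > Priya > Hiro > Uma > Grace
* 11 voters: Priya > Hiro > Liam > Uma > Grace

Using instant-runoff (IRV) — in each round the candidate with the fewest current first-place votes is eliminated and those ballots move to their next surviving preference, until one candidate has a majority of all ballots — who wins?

Hiro

Round 1: Uma 0, Liam 24, Priya 11, Hiro 16, Grace 16. Uma eliminated.
Round 2: Liam 24, Priya 11, Hiro 16, Grace 16. Priya eliminated.
Round 3: Liam 24, Hiro 27, Grace 16. Grace eliminated.
Round 4: Liam 33, Hiro 34. Hiro has a majority (≥34).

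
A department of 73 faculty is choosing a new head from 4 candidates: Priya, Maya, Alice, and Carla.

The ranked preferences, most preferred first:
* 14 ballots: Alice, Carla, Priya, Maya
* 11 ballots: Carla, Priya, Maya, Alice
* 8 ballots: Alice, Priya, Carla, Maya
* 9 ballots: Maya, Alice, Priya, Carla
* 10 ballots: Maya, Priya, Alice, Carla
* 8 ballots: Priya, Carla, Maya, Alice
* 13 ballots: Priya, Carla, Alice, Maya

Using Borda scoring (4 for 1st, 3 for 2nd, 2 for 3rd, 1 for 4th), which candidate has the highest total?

Priya: 14×2 + 11×3 + 8×3 + 9×2 + 10×3 + 8×4 + 13×4 = 217
Maya: 14×1 + 11×2 + 8×1 + 9×4 + 10×4 + 8×2 + 13×1 = 149
Alice: 14×4 + 11×1 + 8×4 + 9×3 + 10×2 + 8×1 + 13×2 = 180
Carla: 14×3 + 11×4 + 8×2 + 9×1 + 10×1 + 8×3 + 13×3 = 184

Priya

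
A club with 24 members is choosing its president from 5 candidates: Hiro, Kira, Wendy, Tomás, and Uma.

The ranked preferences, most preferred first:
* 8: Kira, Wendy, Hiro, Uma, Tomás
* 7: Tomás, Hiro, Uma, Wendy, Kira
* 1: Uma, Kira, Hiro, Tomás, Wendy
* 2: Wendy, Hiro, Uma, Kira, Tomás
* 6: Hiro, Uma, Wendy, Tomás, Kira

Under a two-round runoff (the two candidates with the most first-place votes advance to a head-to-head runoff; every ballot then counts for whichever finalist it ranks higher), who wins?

Round 1 first-place votes: Hiro 6, Kira 8, Wendy 2, Tomás 7, Uma 1. Kira and Tomás advance.
Runoff: Kira is ranked above Tomás on 11 ballots, Tomás above Kira on 13.

Tomás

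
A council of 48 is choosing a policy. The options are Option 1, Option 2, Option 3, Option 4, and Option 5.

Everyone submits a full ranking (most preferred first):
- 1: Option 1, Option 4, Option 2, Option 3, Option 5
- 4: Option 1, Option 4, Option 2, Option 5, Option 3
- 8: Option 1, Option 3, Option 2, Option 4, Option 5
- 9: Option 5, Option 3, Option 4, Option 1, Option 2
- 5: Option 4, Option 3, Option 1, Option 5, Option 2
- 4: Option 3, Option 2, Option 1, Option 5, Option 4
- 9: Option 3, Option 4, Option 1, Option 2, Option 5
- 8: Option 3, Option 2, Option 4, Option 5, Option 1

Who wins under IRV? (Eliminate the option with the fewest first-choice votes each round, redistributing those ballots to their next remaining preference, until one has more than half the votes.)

Option 3

Round 1: Option 1 13, Option 2 0, Option 3 21, Option 4 5, Option 5 9. Option 2 eliminated.
Round 2: Option 1 13, Option 3 21, Option 4 5, Option 5 9. Option 4 eliminated.
Round 3: Option 1 13, Option 3 26, Option 5 9. Option 3 has a majority (≥25).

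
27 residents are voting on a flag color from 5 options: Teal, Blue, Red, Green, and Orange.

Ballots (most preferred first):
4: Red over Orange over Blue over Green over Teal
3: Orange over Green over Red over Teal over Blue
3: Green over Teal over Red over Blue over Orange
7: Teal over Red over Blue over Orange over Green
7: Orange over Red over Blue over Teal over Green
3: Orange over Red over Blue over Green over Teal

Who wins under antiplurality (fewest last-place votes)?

Last-place votes: Teal 7, Blue 3, Red 0, Green 14, Orange 3.

Red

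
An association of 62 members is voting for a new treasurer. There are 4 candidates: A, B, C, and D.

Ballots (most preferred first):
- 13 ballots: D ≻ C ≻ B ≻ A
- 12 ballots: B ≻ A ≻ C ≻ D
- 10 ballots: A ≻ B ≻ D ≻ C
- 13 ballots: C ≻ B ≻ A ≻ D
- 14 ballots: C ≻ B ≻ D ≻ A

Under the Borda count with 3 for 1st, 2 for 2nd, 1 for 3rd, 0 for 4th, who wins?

B

A: 13×0 + 12×2 + 10×3 + 13×1 + 14×0 = 67
B: 13×1 + 12×3 + 10×2 + 13×2 + 14×2 = 123
C: 13×2 + 12×1 + 10×0 + 13×3 + 14×3 = 119
D: 13×3 + 12×0 + 10×1 + 13×0 + 14×1 = 63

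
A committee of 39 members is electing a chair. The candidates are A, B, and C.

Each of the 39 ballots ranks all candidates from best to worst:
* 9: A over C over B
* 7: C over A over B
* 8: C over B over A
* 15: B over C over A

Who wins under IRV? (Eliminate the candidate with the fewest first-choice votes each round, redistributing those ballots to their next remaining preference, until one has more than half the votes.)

C

Round 1: A 9, B 15, C 15. A eliminated.
Round 2: B 15, C 24. C has a majority (≥20).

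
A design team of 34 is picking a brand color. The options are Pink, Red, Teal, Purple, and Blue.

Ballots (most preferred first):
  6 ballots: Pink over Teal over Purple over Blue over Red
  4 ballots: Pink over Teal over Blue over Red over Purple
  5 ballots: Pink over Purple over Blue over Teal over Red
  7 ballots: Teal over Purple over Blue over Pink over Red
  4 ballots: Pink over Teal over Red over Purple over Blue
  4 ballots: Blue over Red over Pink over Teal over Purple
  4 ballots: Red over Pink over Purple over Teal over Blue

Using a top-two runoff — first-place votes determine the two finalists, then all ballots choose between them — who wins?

Round 1 first-place votes: Pink 19, Red 4, Teal 7, Purple 0, Blue 4. Pink and Teal advance.
Runoff: Pink is ranked above Teal on 27 ballots, Teal above Pink on 7.

Pink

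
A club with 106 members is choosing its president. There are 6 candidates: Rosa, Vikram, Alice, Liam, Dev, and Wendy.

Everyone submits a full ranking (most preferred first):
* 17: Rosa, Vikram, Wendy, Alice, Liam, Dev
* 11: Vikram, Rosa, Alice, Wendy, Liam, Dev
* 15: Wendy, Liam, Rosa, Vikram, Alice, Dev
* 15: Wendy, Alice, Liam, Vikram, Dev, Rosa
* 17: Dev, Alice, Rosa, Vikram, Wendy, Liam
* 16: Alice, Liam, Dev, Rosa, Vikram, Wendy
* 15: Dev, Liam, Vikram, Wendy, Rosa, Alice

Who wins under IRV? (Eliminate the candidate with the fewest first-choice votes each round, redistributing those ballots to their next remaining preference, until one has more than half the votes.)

Round 1: Rosa 17, Vikram 11, Alice 16, Liam 0, Dev 32, Wendy 30. Liam eliminated.
Round 2: Rosa 17, Vikram 11, Alice 16, Dev 32, Wendy 30. Vikram eliminated.
Round 3: Rosa 28, Alice 16, Dev 32, Wendy 30. Alice eliminated.
Round 4: Rosa 28, Dev 48, Wendy 30. Rosa eliminated.
Round 5: Dev 48, Wendy 58. Wendy has a majority (≥54).

Wendy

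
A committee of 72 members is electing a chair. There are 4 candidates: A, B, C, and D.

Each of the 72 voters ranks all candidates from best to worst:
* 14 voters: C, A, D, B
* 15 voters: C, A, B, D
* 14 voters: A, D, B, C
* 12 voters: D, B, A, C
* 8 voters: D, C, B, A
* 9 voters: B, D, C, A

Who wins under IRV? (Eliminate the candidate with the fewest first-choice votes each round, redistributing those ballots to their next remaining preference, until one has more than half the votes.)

Round 1: A 14, B 9, C 29, D 20. B eliminated.
Round 2: A 14, C 29, D 29. A eliminated.
Round 3: C 29, D 43. D has a majority (≥37).

D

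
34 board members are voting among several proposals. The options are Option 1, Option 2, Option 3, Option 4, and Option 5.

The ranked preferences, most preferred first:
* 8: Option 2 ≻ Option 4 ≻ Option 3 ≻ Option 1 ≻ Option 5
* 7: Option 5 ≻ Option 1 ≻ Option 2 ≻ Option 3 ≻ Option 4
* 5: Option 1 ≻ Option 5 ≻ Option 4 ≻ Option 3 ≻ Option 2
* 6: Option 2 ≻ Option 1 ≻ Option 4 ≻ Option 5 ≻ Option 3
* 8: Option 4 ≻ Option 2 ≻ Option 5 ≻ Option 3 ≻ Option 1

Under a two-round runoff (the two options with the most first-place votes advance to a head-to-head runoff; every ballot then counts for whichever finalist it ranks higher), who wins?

Round 1 first-place votes: Option 1 5, Option 2 14, Option 3 0, Option 4 8, Option 5 7. Option 2 and Option 4 advance.
Runoff: Option 2 is ranked above Option 4 on 21 ballots, Option 4 above Option 2 on 13.

Option 2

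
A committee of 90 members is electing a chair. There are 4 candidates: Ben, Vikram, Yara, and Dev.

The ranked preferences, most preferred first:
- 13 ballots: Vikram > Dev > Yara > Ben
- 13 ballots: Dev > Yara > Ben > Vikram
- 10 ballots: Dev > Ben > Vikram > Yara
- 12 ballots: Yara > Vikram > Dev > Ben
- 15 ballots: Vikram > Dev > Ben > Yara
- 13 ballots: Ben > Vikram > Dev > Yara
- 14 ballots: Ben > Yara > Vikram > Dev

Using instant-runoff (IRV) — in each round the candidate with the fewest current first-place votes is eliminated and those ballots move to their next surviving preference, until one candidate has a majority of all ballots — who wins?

Ben

Round 1: Ben 27, Vikram 28, Yara 12, Dev 23. Yara eliminated.
Round 2: Ben 27, Vikram 40, Dev 23. Dev eliminated.
Round 3: Ben 50, Vikram 40. Ben has a majority (≥46).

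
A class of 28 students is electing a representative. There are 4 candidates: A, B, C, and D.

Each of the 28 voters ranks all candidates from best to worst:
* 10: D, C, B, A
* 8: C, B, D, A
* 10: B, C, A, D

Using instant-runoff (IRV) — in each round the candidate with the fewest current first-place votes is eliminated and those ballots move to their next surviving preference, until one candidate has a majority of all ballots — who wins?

B

Round 1: A 0, B 10, C 8, D 10. A eliminated.
Round 2: B 10, C 8, D 10. C eliminated.
Round 3: B 18, D 10. B has a majority (≥15).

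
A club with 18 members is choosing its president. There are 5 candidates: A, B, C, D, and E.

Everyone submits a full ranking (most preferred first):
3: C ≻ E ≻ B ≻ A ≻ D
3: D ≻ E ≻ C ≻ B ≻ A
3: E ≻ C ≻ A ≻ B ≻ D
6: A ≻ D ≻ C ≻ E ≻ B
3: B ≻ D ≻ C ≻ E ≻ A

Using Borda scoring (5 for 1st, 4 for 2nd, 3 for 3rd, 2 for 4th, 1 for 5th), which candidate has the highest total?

A: 3×2 + 3×1 + 3×3 + 6×5 + 3×1 = 51
B: 3×3 + 3×2 + 3×2 + 6×1 + 3×5 = 42
C: 3×5 + 3×3 + 3×4 + 6×3 + 3×3 = 63
D: 3×1 + 3×5 + 3×1 + 6×4 + 3×4 = 57
E: 3×4 + 3×4 + 3×5 + 6×2 + 3×2 = 57

C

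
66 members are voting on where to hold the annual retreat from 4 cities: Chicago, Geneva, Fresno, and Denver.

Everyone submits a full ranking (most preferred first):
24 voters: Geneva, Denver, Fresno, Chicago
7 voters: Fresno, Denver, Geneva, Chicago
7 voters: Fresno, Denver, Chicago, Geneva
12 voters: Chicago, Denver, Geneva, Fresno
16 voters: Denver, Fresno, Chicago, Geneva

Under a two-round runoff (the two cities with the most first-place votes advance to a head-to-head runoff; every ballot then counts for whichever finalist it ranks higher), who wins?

Round 1 first-place votes: Chicago 12, Geneva 24, Fresno 14, Denver 16. Geneva and Denver advance.
Runoff: Geneva is ranked above Denver on 24 ballots, Denver above Geneva on 42.

Denver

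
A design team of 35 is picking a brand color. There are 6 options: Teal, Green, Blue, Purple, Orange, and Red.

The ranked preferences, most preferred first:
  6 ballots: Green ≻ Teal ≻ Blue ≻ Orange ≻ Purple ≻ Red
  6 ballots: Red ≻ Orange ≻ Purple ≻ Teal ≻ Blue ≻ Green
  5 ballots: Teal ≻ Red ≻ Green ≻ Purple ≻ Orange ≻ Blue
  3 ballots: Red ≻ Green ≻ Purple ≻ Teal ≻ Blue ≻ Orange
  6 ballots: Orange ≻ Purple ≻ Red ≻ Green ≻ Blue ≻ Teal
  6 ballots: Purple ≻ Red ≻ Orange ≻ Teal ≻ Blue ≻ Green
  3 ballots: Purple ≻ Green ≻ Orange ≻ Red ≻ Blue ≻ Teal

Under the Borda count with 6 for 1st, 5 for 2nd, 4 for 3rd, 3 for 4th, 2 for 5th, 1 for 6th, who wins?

Red

Teal: 6×5 + 6×3 + 5×6 + 3×3 + 6×1 + 6×3 + 3×1 = 114
Green: 6×6 + 6×1 + 5×4 + 3×5 + 6×3 + 6×1 + 3×5 = 116
Blue: 6×4 + 6×2 + 5×1 + 3×2 + 6×2 + 6×2 + 3×2 = 77
Purple: 6×2 + 6×4 + 5×3 + 3×4 + 6×5 + 6×6 + 3×6 = 147
Orange: 6×3 + 6×5 + 5×2 + 3×1 + 6×6 + 6×4 + 3×4 = 133
Red: 6×1 + 6×6 + 5×5 + 3×6 + 6×4 + 6×5 + 3×3 = 148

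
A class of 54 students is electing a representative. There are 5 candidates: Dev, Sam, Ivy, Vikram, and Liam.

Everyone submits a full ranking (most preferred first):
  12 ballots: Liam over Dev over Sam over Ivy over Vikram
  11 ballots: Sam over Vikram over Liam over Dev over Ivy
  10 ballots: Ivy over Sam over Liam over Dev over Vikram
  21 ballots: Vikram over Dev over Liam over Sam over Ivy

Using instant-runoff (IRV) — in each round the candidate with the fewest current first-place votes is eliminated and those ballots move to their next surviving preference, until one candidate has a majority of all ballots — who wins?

Sam

Round 1: Dev 0, Sam 11, Ivy 10, Vikram 21, Liam 12. Dev eliminated.
Round 2: Sam 11, Ivy 10, Vikram 21, Liam 12. Ivy eliminated.
Round 3: Sam 21, Vikram 21, Liam 12. Liam eliminated.
Round 4: Sam 33, Vikram 21. Sam has a majority (≥28).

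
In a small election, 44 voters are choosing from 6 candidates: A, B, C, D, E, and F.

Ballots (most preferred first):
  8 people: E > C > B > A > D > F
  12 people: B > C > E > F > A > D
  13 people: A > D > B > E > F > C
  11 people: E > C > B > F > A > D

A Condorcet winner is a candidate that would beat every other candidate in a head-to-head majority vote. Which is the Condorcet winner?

B vs A: 31–13
B vs C: 25–19
B vs D: 31–13
B vs E: 25–19
B vs F: 44–0
B beats every other candidate.

B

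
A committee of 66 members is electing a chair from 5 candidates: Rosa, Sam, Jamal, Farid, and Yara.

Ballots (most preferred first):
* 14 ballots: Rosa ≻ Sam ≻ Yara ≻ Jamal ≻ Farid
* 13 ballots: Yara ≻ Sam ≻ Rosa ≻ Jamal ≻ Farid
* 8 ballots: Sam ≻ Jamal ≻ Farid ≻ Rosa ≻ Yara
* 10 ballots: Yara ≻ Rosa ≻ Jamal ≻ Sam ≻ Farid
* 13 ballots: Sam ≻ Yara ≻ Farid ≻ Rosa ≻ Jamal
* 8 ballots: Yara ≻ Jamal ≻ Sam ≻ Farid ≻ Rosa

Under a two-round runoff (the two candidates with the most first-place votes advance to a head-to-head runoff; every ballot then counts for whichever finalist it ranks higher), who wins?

Sam

Round 1 first-place votes: Rosa 14, Sam 21, Jamal 0, Farid 0, Yara 31. Yara and Sam advance.
Runoff: Yara is ranked above Sam on 31 ballots, Sam above Yara on 35.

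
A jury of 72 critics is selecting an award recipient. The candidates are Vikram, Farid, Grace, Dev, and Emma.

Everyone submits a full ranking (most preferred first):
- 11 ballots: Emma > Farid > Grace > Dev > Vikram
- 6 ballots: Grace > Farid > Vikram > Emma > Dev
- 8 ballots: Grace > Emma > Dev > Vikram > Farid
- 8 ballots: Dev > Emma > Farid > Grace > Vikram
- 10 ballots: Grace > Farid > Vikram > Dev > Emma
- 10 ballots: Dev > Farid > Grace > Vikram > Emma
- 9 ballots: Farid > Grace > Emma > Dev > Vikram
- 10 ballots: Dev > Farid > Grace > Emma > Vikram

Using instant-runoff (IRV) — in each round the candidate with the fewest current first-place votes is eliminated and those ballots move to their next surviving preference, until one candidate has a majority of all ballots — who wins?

Grace

Round 1: Vikram 0, Farid 9, Grace 24, Dev 28, Emma 11. Vikram eliminated.
Round 2: Farid 9, Grace 24, Dev 28, Emma 11. Farid eliminated.
Round 3: Grace 33, Dev 28, Emma 11. Emma eliminated.
Round 4: Grace 44, Dev 28. Grace has a majority (≥37).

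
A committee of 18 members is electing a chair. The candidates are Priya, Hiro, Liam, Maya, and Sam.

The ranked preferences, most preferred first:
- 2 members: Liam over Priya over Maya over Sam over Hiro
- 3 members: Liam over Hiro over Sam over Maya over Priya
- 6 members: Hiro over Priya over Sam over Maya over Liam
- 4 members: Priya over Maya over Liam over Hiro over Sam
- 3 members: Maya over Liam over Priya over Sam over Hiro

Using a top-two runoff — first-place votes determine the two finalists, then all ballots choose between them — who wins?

Round 1 first-place votes: Priya 4, Hiro 6, Liam 5, Maya 3, Sam 0. Hiro and Liam advance.
Runoff: Hiro is ranked above Liam on 6 ballots, Liam above Hiro on 12.

Liam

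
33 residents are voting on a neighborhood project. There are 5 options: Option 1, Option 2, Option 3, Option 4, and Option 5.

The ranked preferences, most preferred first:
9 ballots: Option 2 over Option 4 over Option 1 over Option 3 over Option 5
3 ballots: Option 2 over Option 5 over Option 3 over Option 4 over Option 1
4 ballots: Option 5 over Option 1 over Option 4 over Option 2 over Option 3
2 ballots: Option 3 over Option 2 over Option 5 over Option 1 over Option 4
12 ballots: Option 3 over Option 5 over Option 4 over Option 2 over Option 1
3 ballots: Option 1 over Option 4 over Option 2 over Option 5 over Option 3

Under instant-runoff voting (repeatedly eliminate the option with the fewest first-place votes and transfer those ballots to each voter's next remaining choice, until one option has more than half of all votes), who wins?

Round 1: Option 1 3, Option 2 12, Option 3 14, Option 4 0, Option 5 4. Option 4 eliminated.
Round 2: Option 1 3, Option 2 12, Option 3 14, Option 5 4. Option 1 eliminated.
Round 3: Option 2 15, Option 3 14, Option 5 4. Option 5 eliminated.
Round 4: Option 2 19, Option 3 14. Option 2 has a majority (≥17).

Option 2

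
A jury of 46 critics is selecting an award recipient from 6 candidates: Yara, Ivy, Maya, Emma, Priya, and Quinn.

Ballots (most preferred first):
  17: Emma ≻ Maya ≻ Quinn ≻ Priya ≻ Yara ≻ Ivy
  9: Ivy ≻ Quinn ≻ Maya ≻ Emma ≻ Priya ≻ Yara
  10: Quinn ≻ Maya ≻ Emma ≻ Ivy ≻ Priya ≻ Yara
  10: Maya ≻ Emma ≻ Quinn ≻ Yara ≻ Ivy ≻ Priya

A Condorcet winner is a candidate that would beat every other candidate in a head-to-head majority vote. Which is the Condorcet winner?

Maya

Maya vs Yara: 46–0
Maya vs Ivy: 37–9
Maya vs Emma: 29–17
Maya vs Priya: 46–0
Maya vs Quinn: 27–19
Maya beats every other candidate.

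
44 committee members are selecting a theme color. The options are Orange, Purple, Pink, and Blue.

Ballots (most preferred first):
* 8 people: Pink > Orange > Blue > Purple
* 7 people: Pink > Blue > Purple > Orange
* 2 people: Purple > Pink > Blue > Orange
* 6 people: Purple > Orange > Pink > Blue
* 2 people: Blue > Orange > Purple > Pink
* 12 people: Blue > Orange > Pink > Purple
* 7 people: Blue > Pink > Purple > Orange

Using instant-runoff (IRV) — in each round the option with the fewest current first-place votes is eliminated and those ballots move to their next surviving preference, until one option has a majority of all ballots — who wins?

Pink

Round 1: Orange 0, Purple 8, Pink 15, Blue 21. Orange eliminated.
Round 2: Purple 8, Pink 15, Blue 21. Purple eliminated.
Round 3: Pink 23, Blue 21. Pink has a majority (≥23).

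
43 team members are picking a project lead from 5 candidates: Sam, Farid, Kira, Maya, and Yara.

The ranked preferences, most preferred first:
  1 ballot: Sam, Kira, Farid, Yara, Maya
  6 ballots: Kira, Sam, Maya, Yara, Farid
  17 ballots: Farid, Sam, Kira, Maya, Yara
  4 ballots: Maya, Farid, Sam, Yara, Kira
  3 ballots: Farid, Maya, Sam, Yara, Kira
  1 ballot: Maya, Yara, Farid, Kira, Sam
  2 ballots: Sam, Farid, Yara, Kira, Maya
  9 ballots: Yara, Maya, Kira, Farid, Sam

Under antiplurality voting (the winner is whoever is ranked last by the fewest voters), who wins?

Maya

Last-place votes: Sam 10, Farid 6, Kira 7, Maya 3, Yara 17.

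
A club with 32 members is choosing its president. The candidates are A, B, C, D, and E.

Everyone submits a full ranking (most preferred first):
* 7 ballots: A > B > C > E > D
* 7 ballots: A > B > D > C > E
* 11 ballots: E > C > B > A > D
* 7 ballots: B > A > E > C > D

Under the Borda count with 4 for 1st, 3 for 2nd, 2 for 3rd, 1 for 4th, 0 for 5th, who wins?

B

A: 7×4 + 7×4 + 11×1 + 7×3 = 88
B: 7×3 + 7×3 + 11×2 + 7×4 = 92
C: 7×2 + 7×1 + 11×3 + 7×1 = 61
D: 7×0 + 7×2 + 11×0 + 7×0 = 14
E: 7×1 + 7×0 + 11×4 + 7×2 = 65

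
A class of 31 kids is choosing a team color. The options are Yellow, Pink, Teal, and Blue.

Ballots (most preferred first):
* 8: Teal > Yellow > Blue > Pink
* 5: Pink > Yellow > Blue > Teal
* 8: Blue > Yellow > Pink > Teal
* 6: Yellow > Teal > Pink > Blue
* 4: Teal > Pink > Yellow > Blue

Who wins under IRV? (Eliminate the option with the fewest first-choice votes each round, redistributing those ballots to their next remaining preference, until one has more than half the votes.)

Round 1: Yellow 6, Pink 5, Teal 12, Blue 8. Pink eliminated.
Round 2: Yellow 11, Teal 12, Blue 8. Blue eliminated.
Round 3: Yellow 19, Teal 12. Yellow has a majority (≥16).

Yellow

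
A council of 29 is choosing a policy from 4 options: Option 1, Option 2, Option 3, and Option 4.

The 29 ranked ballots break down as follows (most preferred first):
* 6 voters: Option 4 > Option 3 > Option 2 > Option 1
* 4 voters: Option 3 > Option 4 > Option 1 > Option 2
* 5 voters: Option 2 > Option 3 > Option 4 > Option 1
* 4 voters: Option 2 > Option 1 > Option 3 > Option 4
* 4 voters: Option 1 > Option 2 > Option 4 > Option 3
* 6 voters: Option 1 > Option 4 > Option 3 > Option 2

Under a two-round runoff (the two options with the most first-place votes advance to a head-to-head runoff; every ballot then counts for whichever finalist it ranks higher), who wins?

Option 2

Round 1 first-place votes: Option 1 10, Option 2 9, Option 3 4, Option 4 6. Option 1 and Option 2 advance.
Runoff: Option 1 is ranked above Option 2 on 14 ballots, Option 2 above Option 1 on 15.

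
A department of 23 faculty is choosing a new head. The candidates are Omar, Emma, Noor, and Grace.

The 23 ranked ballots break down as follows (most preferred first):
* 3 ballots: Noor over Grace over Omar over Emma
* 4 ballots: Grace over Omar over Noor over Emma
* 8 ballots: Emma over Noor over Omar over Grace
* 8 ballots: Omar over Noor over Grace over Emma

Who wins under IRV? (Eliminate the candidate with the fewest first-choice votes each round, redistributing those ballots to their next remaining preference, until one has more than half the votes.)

Omar

Round 1: Omar 8, Emma 8, Noor 3, Grace 4. Noor eliminated.
Round 2: Omar 8, Emma 8, Grace 7. Grace eliminated.
Round 3: Omar 15, Emma 8. Omar has a majority (≥12).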